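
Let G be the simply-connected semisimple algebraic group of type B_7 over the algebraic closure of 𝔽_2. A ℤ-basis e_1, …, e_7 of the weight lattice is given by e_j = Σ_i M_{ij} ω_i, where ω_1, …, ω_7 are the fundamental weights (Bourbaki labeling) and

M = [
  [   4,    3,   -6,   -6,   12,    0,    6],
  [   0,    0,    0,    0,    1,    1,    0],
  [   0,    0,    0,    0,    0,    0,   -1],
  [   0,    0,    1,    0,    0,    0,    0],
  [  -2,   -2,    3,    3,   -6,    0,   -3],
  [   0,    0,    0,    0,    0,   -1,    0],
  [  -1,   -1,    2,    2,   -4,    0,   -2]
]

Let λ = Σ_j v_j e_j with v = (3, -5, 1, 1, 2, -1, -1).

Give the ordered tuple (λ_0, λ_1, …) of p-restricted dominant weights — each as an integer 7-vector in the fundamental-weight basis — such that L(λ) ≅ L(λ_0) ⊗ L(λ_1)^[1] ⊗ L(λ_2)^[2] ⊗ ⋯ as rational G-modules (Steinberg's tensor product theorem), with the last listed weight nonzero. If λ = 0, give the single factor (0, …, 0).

((1, 1, 1, 1, 1, 1, 0), (1, 0, 0, 0, 0, 0, 0))

Compute c_i = Σ_j M_{ij} v_j with v = (3, -5, 1, 1, 2, -1, -1):
  c_1 = 4*3 + 3*-5 + -6*1 + -6*1 + 12*2 + 0*-1 + 6*-1 = 3
  c_2 = 0*3 + 0*-5 + 0*1 + 0*1 + 1*2 + 1*-1 + 0*-1 = 1
  c_3 = 0*3 + 0*-5 + 0*1 + 0*1 + 0*2 + 0*-1 + -1*-1 = 1
  c_4 = 0*3 + 0*-5 + 1*1 + 0*1 + 0*2 + 0*-1 + 0*-1 = 1
  c_5 = -2*3 + -2*-5 + 3*1 + 3*1 + -6*2 + 0*-1 + -3*-1 = 1
  c_6 = 0*3 + 0*-5 + 0*1 + 0*1 + 0*2 + -1*-1 + 0*-1 = 1
  c_7 = -1*3 + -1*-5 + 2*1 + 2*1 + -4*2 + 0*-1 + -2*-1 = 0
p = 2; digits c_i = Σ_j d_{ij}·2^j, 0 ≤ d_{ij} < 2:
  c_1 = 3 = 1·2^0 + 1·2^1
  c_2 = 1 = 1·2^0
  c_3 = 1 = 1·2^0
  c_4 = 1 = 1·2^0
  c_5 = 1 = 1·2^0
  c_6 = 1 = 1·2^0
  c_7 = 0
Factor λ_0 = (1, 1, 1, 1, 1, 1, 0)
Factor λ_1 = (1, 0, 0, 0, 0, 0, 0)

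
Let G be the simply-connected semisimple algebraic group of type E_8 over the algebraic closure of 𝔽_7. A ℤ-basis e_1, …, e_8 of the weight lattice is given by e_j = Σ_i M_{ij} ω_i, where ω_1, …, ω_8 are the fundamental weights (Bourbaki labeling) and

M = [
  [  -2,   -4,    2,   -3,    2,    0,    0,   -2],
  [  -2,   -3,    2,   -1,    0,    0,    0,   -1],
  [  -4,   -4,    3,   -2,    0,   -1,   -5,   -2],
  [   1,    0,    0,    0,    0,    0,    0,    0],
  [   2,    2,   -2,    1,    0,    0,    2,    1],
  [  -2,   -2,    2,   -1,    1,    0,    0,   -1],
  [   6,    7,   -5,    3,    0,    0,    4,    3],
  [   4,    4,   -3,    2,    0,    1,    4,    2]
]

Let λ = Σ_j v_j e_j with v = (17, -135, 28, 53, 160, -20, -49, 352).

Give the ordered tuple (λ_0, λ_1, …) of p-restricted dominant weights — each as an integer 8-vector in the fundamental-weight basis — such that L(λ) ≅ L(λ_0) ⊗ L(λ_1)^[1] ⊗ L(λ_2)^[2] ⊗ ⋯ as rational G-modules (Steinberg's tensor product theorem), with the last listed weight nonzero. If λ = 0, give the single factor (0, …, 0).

((5, 1, 4, 3, 1, 5, 1, 3), (2, 3, 1, 2, 2, 6, 5, 5))

Compute c_i = Σ_j M_{ij} v_j with v = (17, -135, 28, 53, 160, -20, -49, 352):
  c_1 = -2*17 + -4*-135 + 2*28 + -3*53 + 2*160 + 0*-20 + 0*-49 + -2*352 = 19
  c_2 = -2*17 + -3*-135 + 2*28 + -1*53 + 0*160 + 0*-20 + 0*-49 + -1*352 = 22
  c_3 = -4*17 + -4*-135 + 3*28 + -2*53 + 0*160 + -1*-20 + -5*-49 + -2*352 = 11
  c_4 = 1*17 + 0*-135 + 0*28 + 0*53 + 0*160 + 0*-20 + 0*-49 + 0*352 = 17
  c_5 = 2*17 + 2*-135 + -2*28 + 1*53 + 0*160 + 0*-20 + 2*-49 + 1*352 = 15
  c_6 = -2*17 + -2*-135 + 2*28 + -1*53 + 1*160 + 0*-20 + 0*-49 + -1*352 = 47
  c_7 = 6*17 + 7*-135 + -5*28 + 3*53 + 0*160 + 0*-20 + 4*-49 + 3*352 = 36
  c_8 = 4*17 + 4*-135 + -3*28 + 2*53 + 0*160 + 1*-20 + 4*-49 + 2*352 = 38
p = 7; digits c_i = Σ_j d_{ij}·7^j, 0 ≤ d_{ij} < 7:
  c_1 = 19 = 5·7^0 + 2·7^1
  c_2 = 22 = 1·7^0 + 3·7^1
  c_3 = 11 = 4·7^0 + 1·7^1
  c_4 = 17 = 3·7^0 + 2·7^1
  c_5 = 15 = 1·7^0 + 2·7^1
  c_6 = 47 = 5·7^0 + 6·7^1
  c_7 = 36 = 1·7^0 + 5·7^1
  c_8 = 38 = 3·7^0 + 5·7^1
λ_0 = (5, 1, 4, 3, 1, 5, 1, 3)
λ_1 = (2, 3, 1, 2, 2, 6, 5, 5)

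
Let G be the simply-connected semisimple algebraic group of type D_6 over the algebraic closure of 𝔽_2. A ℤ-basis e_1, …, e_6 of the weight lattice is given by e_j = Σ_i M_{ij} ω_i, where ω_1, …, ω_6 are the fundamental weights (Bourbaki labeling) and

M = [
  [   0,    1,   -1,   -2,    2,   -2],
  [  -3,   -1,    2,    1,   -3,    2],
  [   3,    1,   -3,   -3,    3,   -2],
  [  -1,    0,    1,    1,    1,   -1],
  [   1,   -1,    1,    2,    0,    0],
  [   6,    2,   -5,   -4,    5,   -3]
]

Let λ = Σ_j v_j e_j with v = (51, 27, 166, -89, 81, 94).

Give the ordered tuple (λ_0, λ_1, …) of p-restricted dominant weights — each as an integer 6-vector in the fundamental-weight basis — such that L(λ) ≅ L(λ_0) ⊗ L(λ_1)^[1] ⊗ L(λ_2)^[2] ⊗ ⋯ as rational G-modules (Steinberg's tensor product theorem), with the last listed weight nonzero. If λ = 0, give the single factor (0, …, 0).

((1, 0, 0, 1, 0, 1), (0, 0, 0, 0, 0, 0), (1, 0, 1, 1, 1, 0), (1, 1, 0, 1, 1, 1))

Change of basis e → ω: c = M·v where v = (51, 27, 166, -89, 81, 94):
  c_1 = 0*51 + 1*27 + -1*166 + -2*-89 + 2*81 + -2*94 = 13
  c_2 = -3*51 + -1*27 + 2*166 + 1*-89 + -3*81 + 2*94 = 8
  c_3 = 3*51 + 1*27 + -3*166 + -3*-89 + 3*81 + -2*94 = 4
  c_4 = -1*51 + 0*27 + 1*166 + 1*-89 + 1*81 + -1*94 = 13
  c_5 = 1*51 + -1*27 + 1*166 + 2*-89 + 0*81 + 0*94 = 12
  c_6 = 6*51 + 2*27 + -5*166 + -4*-89 + 5*81 + -3*94 = 9
p = 2; digits c_i = Σ_j d_{ij}·2^j, 0 ≤ d_{ij} < 2:
  c_1 = 13 = 1·2^0 + 0·2^1 + 1·2^2 + 1·2^3
  c_2 = 8 = 0·2^0 + 0·2^1 + 0·2^2 + 1·2^3
  c_3 = 4 = 0·2^0 + 0·2^1 + 1·2^2
  c_4 = 13 = 1·2^0 + 0·2^1 + 1·2^2 + 1·2^3
  c_5 = 12 = 0·2^0 + 0·2^1 + 1·2^2 + 1·2^3
  c_6 = 9 = 1·2^0 + 0·2^1 + 0·2^2 + 1·2^3
λ_0 = (1, 0, 0, 1, 0, 1)
λ_1 = (0, 0, 0, 0, 0, 0)
λ_2 = (1, 0, 1, 1, 1, 0)
λ_3 = (1, 1, 0, 1, 1, 1)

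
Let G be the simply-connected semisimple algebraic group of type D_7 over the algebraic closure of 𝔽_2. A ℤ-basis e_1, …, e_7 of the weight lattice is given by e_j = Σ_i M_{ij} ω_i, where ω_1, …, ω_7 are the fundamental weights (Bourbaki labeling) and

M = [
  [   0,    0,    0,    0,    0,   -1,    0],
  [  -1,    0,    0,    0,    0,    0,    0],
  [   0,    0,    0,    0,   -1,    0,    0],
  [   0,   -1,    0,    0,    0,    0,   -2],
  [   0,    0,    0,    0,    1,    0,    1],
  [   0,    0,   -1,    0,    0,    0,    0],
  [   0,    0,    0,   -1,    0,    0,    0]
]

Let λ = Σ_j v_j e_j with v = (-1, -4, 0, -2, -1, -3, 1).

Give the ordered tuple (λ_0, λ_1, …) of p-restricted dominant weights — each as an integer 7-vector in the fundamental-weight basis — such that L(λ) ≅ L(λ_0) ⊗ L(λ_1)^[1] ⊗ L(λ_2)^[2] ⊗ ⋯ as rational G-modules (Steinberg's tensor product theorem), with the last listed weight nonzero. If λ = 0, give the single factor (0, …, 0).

In the fundamental-weight basis, λ has coordinates c = M·v (v = (-1, -4, 0, -2, -1, -3, 1)):
  c_1 = (0)·(-1) + (0)·(-4) + (0)·(0) + (0)·(-2) + (0)·(-1) + (-1)·(-3) + (0)·(1) = 3
  c_2 = (-1)·(-1) + (0)·(-4) + (0)·(0) + (0)·(-2) + (0)·(-1) + (0)·(-3) + (0)·(1) = 1
  c_3 = (0)·(-1) + (0)·(-4) + (0)·(0) + (0)·(-2) + (-1)·(-1) + (0)·(-3) + (0)·(1) = 1
  c_4 = (0)·(-1) + (-1)·(-4) + (0)·(0) + (0)·(-2) + (0)·(-1) + (0)·(-3) + (-2)·(1) = 2
  c_5 = (0)·(-1) + (0)·(-4) + (0)·(0) + (0)·(-2) + (1)·(-1) + (0)·(-3) + (1)·(1) = 0
  c_6 = (0)·(-1) + (0)·(-4) + (-1)·(0) + (0)·(-2) + (0)·(-1) + (0)·(-3) + (0)·(1) = 0
  c_7 = (0)·(-1) + (0)·(-4) + (0)·(0) + (-1)·(-2) + (0)·(-1) + (0)·(-3) + (0)·(1) = 2
p = 2; digits c_i = Σ_j d_{ij}·2^j, 0 ≤ d_{ij} < 2:
  c_1 = 3 = 1·2^0 + 1·2^1
  c_2 = 1 = 1·2^0
  c_3 = 1 = 1·2^0
  c_4 = 2 = 0·2^0 + 1·2^1
  c_5 = 0
  c_6 = 0
  c_7 = 2 = 0·2^0 + 1·2^1
λ_0 = (1, 1, 1, 0, 0, 0, 0)
λ_1 = (1, 0, 0, 1, 0, 0, 1)

((1, 1, 1, 0, 0, 0, 0), (1, 0, 0, 1, 0, 0, 1))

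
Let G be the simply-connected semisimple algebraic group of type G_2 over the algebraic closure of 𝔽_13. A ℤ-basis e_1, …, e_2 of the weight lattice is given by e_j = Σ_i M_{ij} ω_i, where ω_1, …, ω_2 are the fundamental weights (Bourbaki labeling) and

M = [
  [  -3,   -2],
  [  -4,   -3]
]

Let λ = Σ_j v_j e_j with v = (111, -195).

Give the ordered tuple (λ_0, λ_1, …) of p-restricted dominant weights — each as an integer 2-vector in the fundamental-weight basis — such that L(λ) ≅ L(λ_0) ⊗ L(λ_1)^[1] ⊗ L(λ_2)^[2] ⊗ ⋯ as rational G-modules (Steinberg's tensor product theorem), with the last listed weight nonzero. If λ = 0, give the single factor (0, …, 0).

((5, 11), (4, 10))

Converting to the ω-basis (c_i = row i of M dotted with v = (111, -195)):
  c_1 = -3*111 + -2*-195 = 57
  c_2 = -4*111 + -3*-195 = 141
Writing each c_i in base p = 13:
  c_1 = 57 = 5·13^0 + 4·13^1
  c_2 = 141 = 11·13^0 + 10·13^1
p-restricted factor λ_0 = (5, 11)
p-restricted factor λ_1 = (4, 10)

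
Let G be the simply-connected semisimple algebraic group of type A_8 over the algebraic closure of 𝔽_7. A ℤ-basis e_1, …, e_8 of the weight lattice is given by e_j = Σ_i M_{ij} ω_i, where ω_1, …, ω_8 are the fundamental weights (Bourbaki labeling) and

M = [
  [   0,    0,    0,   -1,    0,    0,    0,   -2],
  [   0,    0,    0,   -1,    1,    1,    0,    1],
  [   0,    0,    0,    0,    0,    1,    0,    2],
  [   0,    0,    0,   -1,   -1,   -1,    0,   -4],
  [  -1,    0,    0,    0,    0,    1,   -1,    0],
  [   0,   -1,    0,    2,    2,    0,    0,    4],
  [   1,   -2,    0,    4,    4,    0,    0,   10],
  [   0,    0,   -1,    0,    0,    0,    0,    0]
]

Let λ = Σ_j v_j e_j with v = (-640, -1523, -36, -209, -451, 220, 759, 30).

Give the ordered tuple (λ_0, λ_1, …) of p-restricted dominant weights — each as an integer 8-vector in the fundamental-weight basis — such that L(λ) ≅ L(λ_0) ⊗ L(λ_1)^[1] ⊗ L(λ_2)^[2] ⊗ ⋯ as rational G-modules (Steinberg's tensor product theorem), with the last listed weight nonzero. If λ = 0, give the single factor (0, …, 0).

((2, 1, 0, 5, 3, 1, 3, 1), (0, 1, 5, 3, 0, 4, 2, 5), (3, 0, 5, 6, 2, 6, 1, 0))

Change of basis e → ω: c = M·v where v = (-640, -1523, -36, -209, -451, 220, 759, 30):
  c_1 = (0)·(-640) + (0)·(-1523) + (0)·(-36) + (-1)·(-209) + (0)·(-451) + (0)·(220) + (0)·(759) + (-2)·(30) = 149
  c_2 = (0)·(-640) + (0)·(-1523) + (0)·(-36) + (-1)·(-209) + (1)·(-451) + (1)·(220) + (0)·(759) + (1)·(30) = 8
  c_3 = (0)·(-640) + (0)·(-1523) + (0)·(-36) + (0)·(-209) + (0)·(-451) + (1)·(220) + (0)·(759) + (2)·(30) = 280
  c_4 = (0)·(-640) + (0)·(-1523) + (0)·(-36) + (-1)·(-209) + (-1)·(-451) + (-1)·(220) + (0)·(759) + (-4)·(30) = 320
  c_5 = (-1)·(-640) + (0)·(-1523) + (0)·(-36) + (0)·(-209) + (0)·(-451) + (1)·(220) + (-1)·(759) + (0)·(30) = 101
  c_6 = (0)·(-640) + (-1)·(-1523) + (0)·(-36) + (2)·(-209) + (2)·(-451) + (0)·(220) + (0)·(759) + (4)·(30) = 323
  c_7 = (1)·(-640) + (-2)·(-1523) + (0)·(-36) + (4)·(-209) + (4)·(-451) + (0)·(220) + (0)·(759) + (10)·(30) = 66
  c_8 = (0)·(-640) + (0)·(-1523) + (-1)·(-36) + (0)·(-209) + (0)·(-451) + (0)·(220) + (0)·(759) + (0)·(30) = 36
Expand coordinatewise in base 7:
  c_1 = 149 = 2·7^0 + 0·7^1 + 3·7^2
  c_2 = 8 = 1·7^0 + 1·7^1
  c_3 = 280 = 0·7^0 + 5·7^1 + 5·7^2
  c_4 = 320 = 5·7^0 + 3·7^1 + 6·7^2
  c_5 = 101 = 3·7^0 + 0·7^1 + 2·7^2
  c_6 = 323 = 1·7^0 + 4·7^1 + 6·7^2
  c_7 = 66 = 3·7^0 + 2·7^1 + 1·7^2
  c_8 = 36 = 1·7^0 + 5·7^1
Factor λ_0 = (2, 1, 0, 5, 3, 1, 3, 1)
Factor λ_1 = (0, 1, 5, 3, 0, 4, 2, 5)
Factor λ_2 = (3, 0, 5, 6, 2, 6, 1, 0)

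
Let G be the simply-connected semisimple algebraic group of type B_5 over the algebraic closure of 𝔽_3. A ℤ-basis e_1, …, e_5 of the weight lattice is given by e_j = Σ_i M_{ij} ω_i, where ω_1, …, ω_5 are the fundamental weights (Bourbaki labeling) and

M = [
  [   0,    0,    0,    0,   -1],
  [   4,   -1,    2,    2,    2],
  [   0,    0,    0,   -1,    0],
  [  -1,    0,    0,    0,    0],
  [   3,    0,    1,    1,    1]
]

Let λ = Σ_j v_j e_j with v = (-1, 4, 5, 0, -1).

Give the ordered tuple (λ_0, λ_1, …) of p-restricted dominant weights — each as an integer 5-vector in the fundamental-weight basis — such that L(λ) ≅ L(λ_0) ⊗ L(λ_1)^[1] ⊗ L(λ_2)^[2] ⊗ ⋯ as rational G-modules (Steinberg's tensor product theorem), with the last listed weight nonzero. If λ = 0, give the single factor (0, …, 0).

((1, 0, 0, 1, 1),)

In the fundamental-weight basis, λ has coordinates c = M·v (v = (-1, 4, 5, 0, -1)):
  c_1 = (0)·(-1) + 0·4 + 0·5 + 0·0 + (-1)·(-1) = 1
  c_2 = (4)·(-1) + (-1)·(4) + 2·5 + 2·0 + (2)·(-1) = 0
  c_3 = (0)·(-1) + 0·4 + 0·5 + (-1)·(0) + (0)·(-1) = 0
  c_4 = (-1)·(-1) + 0·4 + 0·5 + 0·0 + (0)·(-1) = 1
  c_5 = (3)·(-1) + 0·4 + 1·5 + 1·0 + (1)·(-1) = 1
Writing each c_i in base p = 3:
  c_1 = 1 = 1·3^0
  c_2 = 0
  c_3 = 0
  c_4 = 1 = 1·3^0
  c_5 = 1 = 1·3^0
Factor λ_0 = (1, 0, 0, 1, 1)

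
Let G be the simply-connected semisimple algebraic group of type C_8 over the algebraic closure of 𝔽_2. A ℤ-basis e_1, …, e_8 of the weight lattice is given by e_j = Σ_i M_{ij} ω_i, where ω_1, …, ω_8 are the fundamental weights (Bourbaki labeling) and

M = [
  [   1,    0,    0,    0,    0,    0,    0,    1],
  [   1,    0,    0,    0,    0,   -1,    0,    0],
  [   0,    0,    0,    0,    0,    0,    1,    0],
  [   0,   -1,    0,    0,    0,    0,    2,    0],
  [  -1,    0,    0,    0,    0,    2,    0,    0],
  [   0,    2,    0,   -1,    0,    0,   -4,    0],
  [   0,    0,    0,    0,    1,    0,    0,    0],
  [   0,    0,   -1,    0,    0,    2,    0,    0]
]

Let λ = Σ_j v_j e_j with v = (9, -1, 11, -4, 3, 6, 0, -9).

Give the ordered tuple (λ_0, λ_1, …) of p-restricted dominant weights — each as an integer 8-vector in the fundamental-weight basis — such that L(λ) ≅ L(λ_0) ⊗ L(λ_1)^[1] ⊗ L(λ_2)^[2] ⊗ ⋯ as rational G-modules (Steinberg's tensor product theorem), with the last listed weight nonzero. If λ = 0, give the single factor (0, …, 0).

((0, 1, 0, 1, 1, 0, 1, 1), (0, 1, 0, 0, 1, 1, 1, 0))

Converting to the ω-basis (c_i = row i of M dotted with v = (9, -1, 11, -4, 3, 6, 0, -9)):
  c_1 = 1·9 + (0)·(-1) + 0·11 + (0)·(-4) + 0·3 + 0·6 + 0·0 + (1)·(-9) = 0
  c_2 = 1·9 + (0)·(-1) + 0·11 + (0)·(-4) + 0·3 + (-1)·(6) + 0·0 + (0)·(-9) = 3
  c_3 = 0·9 + (0)·(-1) + 0·11 + (0)·(-4) + 0·3 + 0·6 + 1·0 + (0)·(-9) = 0
  c_4 = 0·9 + (-1)·(-1) + 0·11 + (0)·(-4) + 0·3 + 0·6 + 2·0 + (0)·(-9) = 1
  c_5 = (-1)·(9) + (0)·(-1) + 0·11 + (0)·(-4) + 0·3 + 2·6 + 0·0 + (0)·(-9) = 3
  c_6 = 0·9 + (2)·(-1) + 0·11 + (-1)·(-4) + 0·3 + 0·6 + (-4)·(0) + (0)·(-9) = 2
  c_7 = 0·9 + (0)·(-1) + 0·11 + (0)·(-4) + 1·3 + 0·6 + 0·0 + (0)·(-9) = 3
  c_8 = 0·9 + (0)·(-1) + (-1)·(11) + (0)·(-4) + 0·3 + 2·6 + 0·0 + (0)·(-9) = 1
Base-2 expansion of each c_i:
  c_1 = 0
  c_2 = 3 = 1·2^0 + 1·2^1
  c_3 = 0
  c_4 = 1 = 1·2^0
  c_5 = 3 = 1·2^0 + 1·2^1
  c_6 = 2 = 0·2^0 + 1·2^1
  c_7 = 3 = 1·2^0 + 1·2^1
  c_8 = 1 = 1·2^0
λ_0 = (0, 1, 0, 1, 1, 0, 1, 1)
λ_1 = (0, 1, 0, 0, 1, 1, 1, 0)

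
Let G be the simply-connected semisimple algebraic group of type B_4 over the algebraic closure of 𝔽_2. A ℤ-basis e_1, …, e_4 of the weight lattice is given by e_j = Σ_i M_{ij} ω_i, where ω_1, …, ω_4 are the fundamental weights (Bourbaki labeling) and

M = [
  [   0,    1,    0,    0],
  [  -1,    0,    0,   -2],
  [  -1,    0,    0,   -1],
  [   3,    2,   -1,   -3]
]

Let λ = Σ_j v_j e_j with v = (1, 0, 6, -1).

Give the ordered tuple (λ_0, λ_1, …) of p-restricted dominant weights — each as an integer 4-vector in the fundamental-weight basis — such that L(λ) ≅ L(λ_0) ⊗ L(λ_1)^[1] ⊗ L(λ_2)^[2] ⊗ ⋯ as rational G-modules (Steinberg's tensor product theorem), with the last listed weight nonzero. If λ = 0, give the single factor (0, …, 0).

((0, 1, 0, 0),)

Compute c_i = Σ_j M_{ij} v_j with v = (1, 0, 6, -1):
  c_1 = 0·1 + 1·0 + 0·6 + (0)·(-1) = 0
  c_2 = (-1)·(1) + 0·0 + 0·6 + (-2)·(-1) = 1
  c_3 = (-1)·(1) + 0·0 + 0·6 + (-1)·(-1) = 0
  c_4 = 3·1 + 2·0 + (-1)·(6) + (-3)·(-1) = 0
Expand coordinatewise in base 2:
  c_1 = 0
  c_2 = 1 = 1·2^0
  c_3 = 0
  c_4 = 0
λ_0 = (0, 1, 0, 0)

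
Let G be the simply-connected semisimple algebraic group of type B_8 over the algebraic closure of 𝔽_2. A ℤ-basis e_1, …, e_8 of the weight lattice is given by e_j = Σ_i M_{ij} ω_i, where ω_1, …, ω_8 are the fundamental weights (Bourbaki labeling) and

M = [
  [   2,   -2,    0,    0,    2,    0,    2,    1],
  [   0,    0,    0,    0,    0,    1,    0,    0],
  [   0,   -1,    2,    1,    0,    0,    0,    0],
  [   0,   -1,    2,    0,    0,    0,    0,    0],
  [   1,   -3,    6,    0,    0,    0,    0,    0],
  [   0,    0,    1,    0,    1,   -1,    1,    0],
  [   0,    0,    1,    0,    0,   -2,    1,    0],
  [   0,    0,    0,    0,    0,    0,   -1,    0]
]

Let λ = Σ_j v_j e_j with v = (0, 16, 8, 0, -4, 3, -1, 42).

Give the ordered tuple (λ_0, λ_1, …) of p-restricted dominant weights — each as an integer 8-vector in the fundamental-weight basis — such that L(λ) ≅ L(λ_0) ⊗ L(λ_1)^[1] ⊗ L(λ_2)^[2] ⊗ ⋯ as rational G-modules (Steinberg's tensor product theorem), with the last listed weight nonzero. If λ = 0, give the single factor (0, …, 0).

In the fundamental-weight basis, λ has coordinates c = M·v (v = (0, 16, 8, 0, -4, 3, -1, 42)):
  c_1 = 2*0 + -2*16 + 0*8 + 0*0 + 2*-4 + 0*3 + 2*-1 + 1*42 = 0
  c_2 = 0*0 + 0*16 + 0*8 + 0*0 + 0*-4 + 1*3 + 0*-1 + 0*42 = 3
  c_3 = 0*0 + -1*16 + 2*8 + 1*0 + 0*-4 + 0*3 + 0*-1 + 0*42 = 0
  c_4 = 0*0 + -1*16 + 2*8 + 0*0 + 0*-4 + 0*3 + 0*-1 + 0*42 = 0
  c_5 = 1*0 + -3*16 + 6*8 + 0*0 + 0*-4 + 0*3 + 0*-1 + 0*42 = 0
  c_6 = 0*0 + 0*16 + 1*8 + 0*0 + 1*-4 + -1*3 + 1*-1 + 0*42 = 0
  c_7 = 0*0 + 0*16 + 1*8 + 0*0 + 0*-4 + -2*3 + 1*-1 + 0*42 = 1
  c_8 = 0*0 + 0*16 + 0*8 + 0*0 + 0*-4 + 0*3 + -1*-1 + 0*42 = 1
Writing each c_i in base p = 2:
  c_1 = 0
  c_2 = 3 = 1·2^0 + 1·2^1
  c_3 = 0
  c_4 = 0
  c_5 = 0
  c_6 = 0
  c_7 = 1 = 1·2^0
  c_8 = 1 = 1·2^0
λ_0 = (0, 1, 0, 0, 0, 0, 1, 1)
λ_1 = (0, 1, 0, 0, 0, 0, 0, 0)

((0, 1, 0, 0, 0, 0, 1, 1), (0, 1, 0, 0, 0, 0, 0, 0))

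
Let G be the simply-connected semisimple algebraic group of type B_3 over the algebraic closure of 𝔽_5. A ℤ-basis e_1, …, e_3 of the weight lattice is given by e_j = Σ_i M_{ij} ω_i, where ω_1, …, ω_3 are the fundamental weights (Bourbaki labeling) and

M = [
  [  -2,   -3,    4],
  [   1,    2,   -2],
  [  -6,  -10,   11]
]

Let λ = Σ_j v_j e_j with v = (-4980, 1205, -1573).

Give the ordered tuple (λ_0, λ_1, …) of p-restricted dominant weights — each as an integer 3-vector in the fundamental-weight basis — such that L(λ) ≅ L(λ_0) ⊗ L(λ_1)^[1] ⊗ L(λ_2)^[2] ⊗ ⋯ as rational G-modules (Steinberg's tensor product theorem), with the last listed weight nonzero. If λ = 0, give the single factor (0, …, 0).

((3, 1, 2), (0, 0, 0), (2, 3, 1), (0, 4, 4))

ω-coordinates c = M·v, v = (-4980, 1205, -1573):
  c_1 = (-2)·(-4980) + (-3)·(1205) + (4)·(-1573) = 53
  c_2 = (1)·(-4980) + 2·1205 + (-2)·(-1573) = 576
  c_3 = (-6)·(-4980) + (-10)·(1205) + (11)·(-1573) = 527
Expand coordinatewise in base 5:
  c_1 = 53 = 3·5^0 + 0·5^1 + 2·5^2
  c_2 = 576 = 1·5^0 + 0·5^1 + 3·5^2 + 4·5^3
  c_3 = 527 = 2·5^0 + 0·5^1 + 1·5^2 + 4·5^3
Factor λ_0 = (3, 1, 2)
Factor λ_1 = (0, 0, 0)
Factor λ_2 = (2, 3, 1)
Factor λ_3 = (0, 4, 4)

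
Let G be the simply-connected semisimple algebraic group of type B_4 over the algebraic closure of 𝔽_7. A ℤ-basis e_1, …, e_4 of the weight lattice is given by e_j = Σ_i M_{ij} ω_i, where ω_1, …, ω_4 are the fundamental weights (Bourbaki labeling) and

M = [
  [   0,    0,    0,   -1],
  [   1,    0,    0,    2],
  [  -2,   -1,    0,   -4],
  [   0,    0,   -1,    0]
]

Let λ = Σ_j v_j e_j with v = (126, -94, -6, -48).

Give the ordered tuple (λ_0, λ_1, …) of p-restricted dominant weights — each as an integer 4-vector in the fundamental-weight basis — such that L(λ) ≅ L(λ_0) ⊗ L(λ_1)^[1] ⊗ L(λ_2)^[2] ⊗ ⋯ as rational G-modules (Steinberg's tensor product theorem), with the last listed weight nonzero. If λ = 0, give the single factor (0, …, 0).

Change of basis e → ω: c = M·v where v = (126, -94, -6, -48):
  c_1 = 0*126 + 0*-94 + 0*-6 + -1*-48 = 48
  c_2 = 1*126 + 0*-94 + 0*-6 + 2*-48 = 30
  c_3 = -2*126 + -1*-94 + 0*-6 + -4*-48 = 34
  c_4 = 0*126 + 0*-94 + -1*-6 + 0*-48 = 6
p = 7; digits c_i = Σ_j d_{ij}·7^j, 0 ≤ d_{ij} < 7:
  c_1 = 48 = 6·7^0 + 6·7^1
  c_2 = 30 = 2·7^0 + 4·7^1
  c_3 = 34 = 6·7^0 + 4·7^1
  c_4 = 6 = 6·7^0
λ_0 = (6, 2, 6, 6)
λ_1 = (6, 4, 4, 0)

((6, 2, 6, 6), (6, 4, 4, 0))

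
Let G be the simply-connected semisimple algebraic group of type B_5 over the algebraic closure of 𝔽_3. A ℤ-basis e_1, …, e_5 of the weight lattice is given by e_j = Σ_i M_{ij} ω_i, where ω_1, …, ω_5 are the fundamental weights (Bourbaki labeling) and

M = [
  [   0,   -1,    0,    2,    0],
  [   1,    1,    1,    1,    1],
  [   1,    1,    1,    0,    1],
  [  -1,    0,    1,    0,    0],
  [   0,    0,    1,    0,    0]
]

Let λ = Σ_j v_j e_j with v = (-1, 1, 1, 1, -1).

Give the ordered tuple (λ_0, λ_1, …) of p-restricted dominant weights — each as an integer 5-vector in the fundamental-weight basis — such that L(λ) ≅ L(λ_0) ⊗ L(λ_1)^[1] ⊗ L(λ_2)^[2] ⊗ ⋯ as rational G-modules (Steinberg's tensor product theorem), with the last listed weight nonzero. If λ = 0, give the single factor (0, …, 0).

Compute c_i = Σ_j M_{ij} v_j with v = (-1, 1, 1, 1, -1):
  c_1 = (0)·(-1) + (-1)·(1) + (0)·(1) + (2)·(1) + (0)·(-1) = 1
  c_2 = (1)·(-1) + (1)·(1) + (1)·(1) + (1)·(1) + (1)·(-1) = 1
  c_3 = (1)·(-1) + (1)·(1) + (1)·(1) + (0)·(1) + (1)·(-1) = 0
  c_4 = (-1)·(-1) + (0)·(1) + (1)·(1) + (0)·(1) + (0)·(-1) = 2
  c_5 = (0)·(-1) + (0)·(1) + (1)·(1) + (0)·(1) + (0)·(-1) = 1
p = 3; digits c_i = Σ_j d_{ij}·3^j, 0 ≤ d_{ij} < 3:
  c_1 = 1 = 1·3^0
  c_2 = 1 = 1·3^0
  c_3 = 0
  c_4 = 2 = 2·3^0
  c_5 = 1 = 1·3^0
p-restricted factor λ_0 = (1, 1, 0, 2, 1)

((1, 1, 0, 2, 1),)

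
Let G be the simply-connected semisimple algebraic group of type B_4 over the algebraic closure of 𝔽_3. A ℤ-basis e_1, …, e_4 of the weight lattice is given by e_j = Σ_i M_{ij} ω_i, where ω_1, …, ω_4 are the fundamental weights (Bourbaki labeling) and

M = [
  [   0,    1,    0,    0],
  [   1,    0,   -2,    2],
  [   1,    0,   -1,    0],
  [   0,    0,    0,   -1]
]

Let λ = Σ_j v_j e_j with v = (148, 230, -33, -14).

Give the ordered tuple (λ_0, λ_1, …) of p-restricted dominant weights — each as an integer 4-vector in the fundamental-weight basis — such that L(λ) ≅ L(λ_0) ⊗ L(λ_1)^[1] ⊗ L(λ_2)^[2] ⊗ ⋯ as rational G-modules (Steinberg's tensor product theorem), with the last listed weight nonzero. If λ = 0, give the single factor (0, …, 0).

((2, 0, 1, 2), (1, 2, 0, 1), (1, 2, 2, 1), (2, 0, 0, 0), (2, 2, 2, 0))

In the fundamental-weight basis, λ has coordinates c = M·v (v = (148, 230, -33, -14)):
  c_1 = 0*148 + 1*230 + 0*-33 + 0*-14 = 230
  c_2 = 1*148 + 0*230 + -2*-33 + 2*-14 = 186
  c_3 = 1*148 + 0*230 + -1*-33 + 0*-14 = 181
  c_4 = 0*148 + 0*230 + 0*-33 + -1*-14 = 14
Writing each c_i in base p = 3:
  c_1 = 230 = 2·3^0 + 1·3^1 + 1·3^2 + 2·3^3 + 2·3^4
  c_2 = 186 = 0·3^0 + 2·3^1 + 2·3^2 + 0·3^3 + 2·3^4
  c_3 = 181 = 1·3^0 + 0·3^1 + 2·3^2 + 0·3^3 + 2·3^4
  c_4 = 14 = 2·3^0 + 1·3^1 + 1·3^2
p-restricted factor λ_0 = (2, 0, 1, 2)
p-restricted factor λ_1 = (1, 2, 0, 1)
p-restricted factor λ_2 = (1, 2, 2, 1)
p-restricted factor λ_3 = (2, 0, 0, 0)
p-restricted factor λ_4 = (2, 2, 2, 0)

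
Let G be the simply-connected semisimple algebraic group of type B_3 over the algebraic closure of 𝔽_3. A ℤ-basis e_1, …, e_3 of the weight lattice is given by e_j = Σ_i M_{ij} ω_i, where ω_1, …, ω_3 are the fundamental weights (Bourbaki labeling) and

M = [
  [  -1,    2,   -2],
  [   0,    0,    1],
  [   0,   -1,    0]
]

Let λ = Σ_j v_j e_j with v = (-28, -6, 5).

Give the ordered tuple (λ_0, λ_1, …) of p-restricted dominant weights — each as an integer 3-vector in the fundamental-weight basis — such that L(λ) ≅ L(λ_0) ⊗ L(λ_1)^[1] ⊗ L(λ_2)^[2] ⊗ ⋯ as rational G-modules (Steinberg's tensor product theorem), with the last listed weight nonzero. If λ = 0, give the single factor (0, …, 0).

ω-coordinates c = M·v, v = (-28, -6, 5):
  c_1 = (-1)·(-28) + (2)·(-6) + (-2)·(5) = 6
  c_2 = (0)·(-28) + (0)·(-6) + (1)·(5) = 5
  c_3 = (0)·(-28) + (-1)·(-6) + (0)·(5) = 6
Base-3 expansion of each c_i:
  c_1 = 6 = 0·3^0 + 2·3^1
  c_2 = 5 = 2·3^0 + 1·3^1
  c_3 = 6 = 0·3^0 + 2·3^1
p-restricted factor λ_0 = (0, 2, 0)
p-restricted factor λ_1 = (2, 1, 2)

((0, 2, 0), (2, 1, 2))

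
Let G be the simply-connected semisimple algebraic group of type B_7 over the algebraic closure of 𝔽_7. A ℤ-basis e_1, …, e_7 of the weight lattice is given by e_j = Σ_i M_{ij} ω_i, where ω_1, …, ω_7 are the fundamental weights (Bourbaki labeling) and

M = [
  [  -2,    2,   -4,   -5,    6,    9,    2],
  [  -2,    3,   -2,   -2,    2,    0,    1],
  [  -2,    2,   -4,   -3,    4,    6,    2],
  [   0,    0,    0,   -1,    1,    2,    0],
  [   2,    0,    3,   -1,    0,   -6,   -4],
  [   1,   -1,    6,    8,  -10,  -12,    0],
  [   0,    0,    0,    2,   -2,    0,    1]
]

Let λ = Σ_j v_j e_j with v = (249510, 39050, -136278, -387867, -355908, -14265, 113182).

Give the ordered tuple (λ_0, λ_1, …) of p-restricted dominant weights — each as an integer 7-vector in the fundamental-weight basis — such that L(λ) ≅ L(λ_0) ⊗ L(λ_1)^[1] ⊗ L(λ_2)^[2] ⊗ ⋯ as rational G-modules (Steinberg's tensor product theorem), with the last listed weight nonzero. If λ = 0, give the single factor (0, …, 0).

In the fundamental-weight basis, λ has coordinates c = M·v (v = (249510, 39050, -136278, -387867, -355908, -14265, 113182)):
  c_1 = (-2)·(249510) + 2·39050 + (-4)·(-136278) + (-5)·(-387867) + (6)·(-355908) + (9)·(-14265) + 2·113182 = 26058
  c_2 = (-2)·(249510) + 3·39050 + (-2)·(-136278) + (-2)·(-387867) + (2)·(-355908) + (0)·(-14265) + 1·113182 = 67786
  c_3 = (-2)·(249510) + 2·39050 + (-4)·(-136278) + (-3)·(-387867) + (4)·(-355908) + (6)·(-14265) + 2·113182 = 4935
  c_4 = 0·249510 + 0·39050 + (0)·(-136278) + (-1)·(-387867) + (1)·(-355908) + (2)·(-14265) + 0·113182 = 3429
  c_5 = 2·249510 + 0·39050 + (3)·(-136278) + (-1)·(-387867) + (0)·(-355908) + (-6)·(-14265) + (-4)·(113182) = 110915
  c_6 = 1·249510 + (-1)·(39050) + (6)·(-136278) + (8)·(-387867) + (-10)·(-355908) + (-12)·(-14265) + 0·113182 = 20116
  c_7 = 0·249510 + 0·39050 + (0)·(-136278) + (2)·(-387867) + (-2)·(-355908) + (0)·(-14265) + 1·113182 = 49264
Base-7 expansion of each c_i:
  c_1 = 26058 = 4·7^0 + 5·7^1 + 6·7^2 + 5·7^3 + 3·7^4 + 1·7^5
  c_2 = 67786 = 5·7^0 + 2·7^1 + 4·7^2 + 1·7^3 + 0·7^4 + 4·7^5
  c_3 = 4935 = 0·7^0 + 5·7^1 + 2·7^2 + 0·7^3 + 2·7^4
  c_4 = 3429 = 6·7^0 + 6·7^1 + 6·7^2 + 2·7^3 + 1·7^4
  c_5 = 110915 = 0·7^0 + 4·7^1 + 2·7^2 + 1·7^3 + 4·7^4 + 6·7^5
  c_6 = 20116 = 5·7^0 + 3·7^1 + 4·7^2 + 2·7^3 + 1·7^4 + 1·7^5
  c_7 = 49264 = 5·7^0 + 2·7^1 + 4·7^2 + 3·7^3 + 6·7^4 + 2·7^5
Factor λ_0 = (4, 5, 0, 6, 0, 5, 5)
Factor λ_1 = (5, 2, 5, 6, 4, 3, 2)
Factor λ_2 = (6, 4, 2, 6, 2, 4, 4)
Factor λ_3 = (5, 1, 0, 2, 1, 2, 3)
Factor λ_4 = (3, 0, 2, 1, 4, 1, 6)
Factor λ_5 = (1, 4, 0, 0, 6, 1, 2)

((4, 5, 0, 6, 0, 5, 5), (5, 2, 5, 6, 4, 3, 2), (6, 4, 2, 6, 2, 4, 4), (5, 1, 0, 2, 1, 2, 3), (3, 0, 2, 1, 4, 1, 6), (1, 4, 0, 0, 6, 1, 2))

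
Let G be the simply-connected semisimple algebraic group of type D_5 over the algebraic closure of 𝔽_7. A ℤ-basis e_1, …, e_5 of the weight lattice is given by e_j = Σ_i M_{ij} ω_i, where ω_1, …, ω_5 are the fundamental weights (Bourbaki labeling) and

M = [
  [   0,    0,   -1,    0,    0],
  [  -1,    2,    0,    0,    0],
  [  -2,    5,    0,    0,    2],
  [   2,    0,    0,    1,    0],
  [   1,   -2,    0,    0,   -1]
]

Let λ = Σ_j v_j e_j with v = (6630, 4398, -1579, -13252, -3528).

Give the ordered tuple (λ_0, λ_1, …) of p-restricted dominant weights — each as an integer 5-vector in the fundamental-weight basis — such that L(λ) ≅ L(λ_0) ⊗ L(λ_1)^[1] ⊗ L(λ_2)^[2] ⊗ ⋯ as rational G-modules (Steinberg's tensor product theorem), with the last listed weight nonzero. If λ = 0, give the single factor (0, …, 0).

((4, 3, 1, 1, 4), (1, 1, 1, 1, 5), (4, 2, 6, 0, 6), (4, 6, 4, 0, 3))

Converting to the ω-basis (c_i = row i of M dotted with v = (6630, 4398, -1579, -13252, -3528)):
  c_1 = 0*6630 + 0*4398 + -1*-1579 + 0*-13252 + 0*-3528 = 1579
  c_2 = -1*6630 + 2*4398 + 0*-1579 + 0*-13252 + 0*-3528 = 2166
  c_3 = -2*6630 + 5*4398 + 0*-1579 + 0*-13252 + 2*-3528 = 1674
  c_4 = 2*6630 + 0*4398 + 0*-1579 + 1*-13252 + 0*-3528 = 8
  c_5 = 1*6630 + -2*4398 + 0*-1579 + 0*-13252 + -1*-3528 = 1362
Base-7 expansion of each c_i:
  c_1 = 1579 = 4·7^0 + 1·7^1 + 4·7^2 + 4·7^3
  c_2 = 2166 = 3·7^0 + 1·7^1 + 2·7^2 + 6·7^3
  c_3 = 1674 = 1·7^0 + 1·7^1 + 6·7^2 + 4·7^3
  c_4 = 8 = 1·7^0 + 1·7^1
  c_5 = 1362 = 4·7^0 + 5·7^1 + 6·7^2 + 3·7^3
p-restricted factor λ_0 = (4, 3, 1, 1, 4)
p-restricted factor λ_1 = (1, 1, 1, 1, 5)
p-restricted factor λ_2 = (4, 2, 6, 0, 6)
p-restricted factor λ_3 = (4, 6, 4, 0, 3)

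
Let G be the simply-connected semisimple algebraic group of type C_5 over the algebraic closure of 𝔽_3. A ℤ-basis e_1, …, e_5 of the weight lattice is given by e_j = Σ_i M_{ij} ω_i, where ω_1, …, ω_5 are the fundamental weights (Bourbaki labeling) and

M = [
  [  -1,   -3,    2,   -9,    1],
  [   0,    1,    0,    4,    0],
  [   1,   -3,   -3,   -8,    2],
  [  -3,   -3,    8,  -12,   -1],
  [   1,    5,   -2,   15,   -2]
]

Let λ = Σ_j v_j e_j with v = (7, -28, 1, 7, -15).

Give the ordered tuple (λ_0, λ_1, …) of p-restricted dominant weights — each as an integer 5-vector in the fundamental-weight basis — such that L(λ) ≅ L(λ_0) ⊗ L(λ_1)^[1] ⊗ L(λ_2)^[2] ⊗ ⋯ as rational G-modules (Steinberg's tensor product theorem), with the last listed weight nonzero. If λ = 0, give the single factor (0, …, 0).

((1, 0, 2, 2, 0),)

Compute c_i = Σ_j M_{ij} v_j with v = (7, -28, 1, 7, -15):
  c_1 = -1*7 + -3*-28 + 2*1 + -9*7 + 1*-15 = 1
  c_2 = 0*7 + 1*-28 + 0*1 + 4*7 + 0*-15 = 0
  c_3 = 1*7 + -3*-28 + -3*1 + -8*7 + 2*-15 = 2
  c_4 = -3*7 + -3*-28 + 8*1 + -12*7 + -1*-15 = 2
  c_5 = 1*7 + 5*-28 + -2*1 + 15*7 + -2*-15 = 0
Base-3 expansion of each c_i:
  c_1 = 1 = 1·3^0
  c_2 = 0
  c_3 = 2 = 2·3^0
  c_4 = 2 = 2·3^0
  c_5 = 0
λ_0 = (1, 0, 2, 2, 0)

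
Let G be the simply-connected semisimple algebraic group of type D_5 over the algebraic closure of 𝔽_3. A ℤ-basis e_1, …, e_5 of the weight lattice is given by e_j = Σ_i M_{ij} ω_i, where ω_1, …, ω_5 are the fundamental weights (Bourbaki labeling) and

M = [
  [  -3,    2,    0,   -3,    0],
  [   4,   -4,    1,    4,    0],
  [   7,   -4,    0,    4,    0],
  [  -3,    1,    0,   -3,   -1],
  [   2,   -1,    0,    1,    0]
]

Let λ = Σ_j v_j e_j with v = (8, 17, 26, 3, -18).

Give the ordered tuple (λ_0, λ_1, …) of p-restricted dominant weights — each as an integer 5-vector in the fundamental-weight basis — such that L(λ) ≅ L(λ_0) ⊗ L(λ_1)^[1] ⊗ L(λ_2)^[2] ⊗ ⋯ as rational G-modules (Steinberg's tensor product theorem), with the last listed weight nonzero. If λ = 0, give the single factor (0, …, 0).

In the fundamental-weight basis, λ has coordinates c = M·v (v = (8, 17, 26, 3, -18)):
  c_1 = -3*8 + 2*17 + 0*26 + -3*3 + 0*-18 = 1
  c_2 = 4*8 + -4*17 + 1*26 + 4*3 + 0*-18 = 2
  c_3 = 7*8 + -4*17 + 0*26 + 4*3 + 0*-18 = 0
  c_4 = -3*8 + 1*17 + 0*26 + -3*3 + -1*-18 = 2
  c_5 = 2*8 + -1*17 + 0*26 + 1*3 + 0*-18 = 2
Writing each c_i in base p = 3:
  c_1 = 1 = 1·3^0
  c_2 = 2 = 2·3^0
  c_3 = 0
  c_4 = 2 = 2·3^0
  c_5 = 2 = 2·3^0
p-restricted factor λ_0 = (1, 2, 0, 2, 2)

((1, 2, 0, 2, 2),)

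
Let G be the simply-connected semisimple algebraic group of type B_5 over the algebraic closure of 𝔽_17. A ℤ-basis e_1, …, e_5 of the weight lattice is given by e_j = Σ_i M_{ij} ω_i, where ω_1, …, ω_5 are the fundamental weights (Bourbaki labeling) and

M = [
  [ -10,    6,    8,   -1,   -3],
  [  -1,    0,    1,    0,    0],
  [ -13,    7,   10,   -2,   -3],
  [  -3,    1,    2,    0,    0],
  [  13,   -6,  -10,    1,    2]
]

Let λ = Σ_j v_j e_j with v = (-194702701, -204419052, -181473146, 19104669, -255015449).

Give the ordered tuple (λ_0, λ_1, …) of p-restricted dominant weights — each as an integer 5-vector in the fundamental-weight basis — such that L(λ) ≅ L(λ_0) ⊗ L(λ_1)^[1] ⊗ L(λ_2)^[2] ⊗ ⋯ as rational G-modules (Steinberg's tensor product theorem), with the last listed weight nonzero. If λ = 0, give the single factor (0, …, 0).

((10, 2, 12, 3, 15), (8, 0, 13, 7, 1), (13, 13, 0, 14, 14), (10, 6, 6, 7, 11), (5, 5, 11, 13, 8), (10, 9, 8, 11, 13))

ω-coordinates c = M·v, v = (-194702701, -204419052, -181473146, 19104669, -255015449):
  c_1 = (-10)·(-194702701) + (6)·(-204419052) + (8)·(-181473146) + (-1)·(19104669) + (-3)·(-255015449) = 14669208
  c_2 = (-1)·(-194702701) + (0)·(-204419052) + (1)·(-181473146) + (0)·(19104669) + (0)·(-255015449) = 13229555
  c_3 = (-13)·(-194702701) + (7)·(-204419052) + (10)·(-181473146) + (-2)·(19104669) + (-3)·(-255015449) = 12307298
  c_4 = (-3)·(-194702701) + (1)·(-204419052) + (2)·(-181473146) + (0)·(19104669) + (0)·(-255015449) = 16742759
  c_5 = (13)·(-194702701) + (-6)·(-204419052) + (-10)·(-181473146) + (1)·(19104669) + (2)·(-255015449) = 19184430
Base-17 expansion of each c_i:
  c_1 = 14669208 = 10·17^0 + 8·17^1 + 13·17^2 + 10·17^3 + 5·17^4 + 10·17^5
  c_2 = 13229555 = 2·17^0 + 0·17^1 + 13·17^2 + 6·17^3 + 5·17^4 + 9·17^5
  c_3 = 12307298 = 12·17^0 + 13·17^1 + 0·17^2 + 6·17^3 + 11·17^4 + 8·17^5
  c_4 = 16742759 = 3·17^0 + 7·17^1 + 14·17^2 + 7·17^3 + 13·17^4 + 11·17^5
  c_5 = 19184430 = 15·17^0 + 1·17^1 + 14·17^2 + 11·17^3 + 8·17^4 + 13·17^5
λ_0 = (10, 2, 12, 3, 15)
λ_1 = (8, 0, 13, 7, 1)
λ_2 = (13, 13, 0, 14, 14)
λ_3 = (10, 6, 6, 7, 11)
λ_4 = (5, 5, 11, 13, 8)
λ_5 = (10, 9, 8, 11, 13)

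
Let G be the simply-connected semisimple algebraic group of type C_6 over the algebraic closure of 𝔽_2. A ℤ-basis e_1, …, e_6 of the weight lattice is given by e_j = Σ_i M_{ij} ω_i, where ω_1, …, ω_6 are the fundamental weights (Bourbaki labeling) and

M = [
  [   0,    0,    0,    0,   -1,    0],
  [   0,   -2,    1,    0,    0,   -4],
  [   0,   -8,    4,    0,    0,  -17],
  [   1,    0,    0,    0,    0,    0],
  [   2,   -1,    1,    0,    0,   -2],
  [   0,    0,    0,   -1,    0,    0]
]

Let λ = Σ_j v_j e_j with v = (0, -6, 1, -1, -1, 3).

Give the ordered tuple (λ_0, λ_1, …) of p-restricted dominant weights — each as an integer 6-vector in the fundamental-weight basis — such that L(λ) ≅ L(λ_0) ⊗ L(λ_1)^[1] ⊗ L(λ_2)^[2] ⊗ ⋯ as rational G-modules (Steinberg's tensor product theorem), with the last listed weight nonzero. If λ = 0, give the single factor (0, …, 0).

((1, 1, 1, 0, 1, 1),)

ω-coordinates c = M·v, v = (0, -6, 1, -1, -1, 3):
  c_1 = (0)·(0) + (0)·(-6) + (0)·(1) + (0)·(-1) + (-1)·(-1) + (0)·(3) = 1
  c_2 = (0)·(0) + (-2)·(-6) + (1)·(1) + (0)·(-1) + (0)·(-1) + (-4)·(3) = 1
  c_3 = (0)·(0) + (-8)·(-6) + (4)·(1) + (0)·(-1) + (0)·(-1) + (-17)·(3) = 1
  c_4 = (1)·(0) + (0)·(-6) + (0)·(1) + (0)·(-1) + (0)·(-1) + (0)·(3) = 0
  c_5 = (2)·(0) + (-1)·(-6) + (1)·(1) + (0)·(-1) + (0)·(-1) + (-2)·(3) = 1
  c_6 = (0)·(0) + (0)·(-6) + (0)·(1) + (-1)·(-1) + (0)·(-1) + (0)·(3) = 1
Expand coordinatewise in base 2:
  c_1 = 1 = 1·2^0
  c_2 = 1 = 1·2^0
  c_3 = 1 = 1·2^0
  c_4 = 0
  c_5 = 1 = 1·2^0
  c_6 = 1 = 1·2^0
λ_0 = (1, 1, 1, 0, 1, 1)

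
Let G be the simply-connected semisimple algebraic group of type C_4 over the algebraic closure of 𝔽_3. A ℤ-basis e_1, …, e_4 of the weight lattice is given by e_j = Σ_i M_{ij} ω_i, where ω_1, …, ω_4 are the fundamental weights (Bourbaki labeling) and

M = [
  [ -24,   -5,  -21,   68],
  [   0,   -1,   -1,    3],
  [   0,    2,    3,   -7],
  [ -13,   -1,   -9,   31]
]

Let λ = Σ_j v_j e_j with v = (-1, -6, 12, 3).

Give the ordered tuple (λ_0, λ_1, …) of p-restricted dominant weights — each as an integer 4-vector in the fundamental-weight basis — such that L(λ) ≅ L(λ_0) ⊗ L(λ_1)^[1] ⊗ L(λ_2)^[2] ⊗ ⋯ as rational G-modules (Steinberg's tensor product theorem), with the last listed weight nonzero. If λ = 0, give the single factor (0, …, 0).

((0, 0, 0, 1), (2, 1, 1, 1))

ω-coordinates c = M·v, v = (-1, -6, 12, 3):
  c_1 = -24*-1 + -5*-6 + -21*12 + 68*3 = 6
  c_2 = 0*-1 + -1*-6 + -1*12 + 3*3 = 3
  c_3 = 0*-1 + 2*-6 + 3*12 + -7*3 = 3
  c_4 = -13*-1 + -1*-6 + -9*12 + 31*3 = 4
Base-3 expansion of each c_i:
  c_1 = 6 = 0·3^0 + 2·3^1
  c_2 = 3 = 0·3^0 + 1·3^1
  c_3 = 3 = 0·3^0 + 1·3^1
  c_4 = 4 = 1·3^0 + 1·3^1
Factor λ_0 = (0, 0, 0, 1)
Factor λ_1 = (2, 1, 1, 1)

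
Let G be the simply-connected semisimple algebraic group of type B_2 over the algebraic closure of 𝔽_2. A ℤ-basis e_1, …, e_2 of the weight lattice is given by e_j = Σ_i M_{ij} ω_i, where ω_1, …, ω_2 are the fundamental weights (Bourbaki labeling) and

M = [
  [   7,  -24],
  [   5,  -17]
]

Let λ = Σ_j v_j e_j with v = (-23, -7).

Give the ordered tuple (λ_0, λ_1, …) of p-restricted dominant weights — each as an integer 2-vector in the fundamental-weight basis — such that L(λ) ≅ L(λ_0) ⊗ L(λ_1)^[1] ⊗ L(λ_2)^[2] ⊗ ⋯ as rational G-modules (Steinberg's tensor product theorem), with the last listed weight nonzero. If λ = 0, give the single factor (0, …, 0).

((1, 0), (1, 0), (1, 1))

In the fundamental-weight basis, λ has coordinates c = M·v (v = (-23, -7)):
  c_1 = (7)·(-23) + (-24)·(-7) = 7
  c_2 = (5)·(-23) + (-17)·(-7) = 4
Base-2 expansion of each c_i:
  c_1 = 7 = 1·2^0 + 1·2^1 + 1·2^2
  c_2 = 4 = 0·2^0 + 0·2^1 + 1·2^2
λ_0 = (1, 0)
λ_1 = (1, 0)
λ_2 = (1, 1)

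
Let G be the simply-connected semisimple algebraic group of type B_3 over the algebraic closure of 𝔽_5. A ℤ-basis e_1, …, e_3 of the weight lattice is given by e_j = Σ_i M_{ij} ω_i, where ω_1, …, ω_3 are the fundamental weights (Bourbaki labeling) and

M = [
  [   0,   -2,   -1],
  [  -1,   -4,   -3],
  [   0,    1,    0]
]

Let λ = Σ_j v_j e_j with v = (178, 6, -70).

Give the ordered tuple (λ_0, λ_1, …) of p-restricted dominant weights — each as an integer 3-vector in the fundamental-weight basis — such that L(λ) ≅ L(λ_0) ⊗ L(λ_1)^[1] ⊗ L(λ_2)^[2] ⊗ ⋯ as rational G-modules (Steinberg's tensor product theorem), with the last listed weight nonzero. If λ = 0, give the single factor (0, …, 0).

((3, 3, 1), (1, 1, 1), (2, 0, 0))

Compute c_i = Σ_j M_{ij} v_j with v = (178, 6, -70):
  c_1 = 0·178 + (-2)·(6) + (-1)·(-70) = 58
  c_2 = (-1)·(178) + (-4)·(6) + (-3)·(-70) = 8
  c_3 = 0·178 + 1·6 + (0)·(-70) = 6
Writing each c_i in base p = 5:
  c_1 = 58 = 3·5^0 + 1·5^1 + 2·5^2
  c_2 = 8 = 3·5^0 + 1·5^1
  c_3 = 6 = 1·5^0 + 1·5^1
λ_0 = (3, 3, 1)
λ_1 = (1, 1, 1)
λ_2 = (2, 0, 0)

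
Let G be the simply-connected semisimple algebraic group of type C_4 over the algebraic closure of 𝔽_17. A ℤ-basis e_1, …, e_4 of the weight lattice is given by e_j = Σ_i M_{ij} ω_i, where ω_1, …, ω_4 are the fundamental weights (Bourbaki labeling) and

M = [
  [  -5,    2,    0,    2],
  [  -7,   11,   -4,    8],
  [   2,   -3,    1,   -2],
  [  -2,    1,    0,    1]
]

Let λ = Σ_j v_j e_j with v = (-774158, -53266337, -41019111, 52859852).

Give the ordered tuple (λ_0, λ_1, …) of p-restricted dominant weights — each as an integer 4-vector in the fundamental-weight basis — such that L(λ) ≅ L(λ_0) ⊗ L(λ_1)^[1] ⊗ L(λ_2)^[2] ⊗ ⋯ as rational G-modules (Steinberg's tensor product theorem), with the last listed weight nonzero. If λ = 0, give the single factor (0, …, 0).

Change of basis e → ω: c = M·v where v = (-774158, -53266337, -41019111, 52859852):
  c_1 = (-5)·(-774158) + (2)·(-53266337) + (0)·(-41019111) + 2·52859852 = 3057820
  c_2 = (-7)·(-774158) + (11)·(-53266337) + (-4)·(-41019111) + 8·52859852 = 6444659
  c_3 = (2)·(-774158) + (-3)·(-53266337) + (1)·(-41019111) + (-2)·(52859852) = 11511880
  c_4 = (-2)·(-774158) + (1)·(-53266337) + (0)·(-41019111) + 1·52859852 = 1141831
Expand coordinatewise in base 17:
  c_1 = 3057820 = 13·17^0 + 11·17^1 + 6·17^2 + 10·17^3 + 2·17^4 + 2·17^5
  c_2 = 6444659 = 10·17^0 + 14·17^1 + 12·17^2 + 2·17^3 + 9·17^4 + 4·17^5
  c_3 = 11511880 = 7·17^0 + 8·17^1 + 2·17^2 + 14·17^3 + 1·17^4 + 8·17^5
  c_4 = 1141831 = 9·17^0 + 16·17^1 + 6·17^2 + 11·17^3 + 13·17^4
p-restricted factor λ_0 = (13, 10, 7, 9)
p-restricted factor λ_1 = (11, 14, 8, 16)
p-restricted factor λ_2 = (6, 12, 2, 6)
p-restricted factor λ_3 = (10, 2, 14, 11)
p-restricted factor λ_4 = (2, 9, 1, 13)
p-restricted factor λ_5 = (2, 4, 8, 0)

((13, 10, 7, 9), (11, 14, 8, 16), (6, 12, 2, 6), (10, 2, 14, 11), (2, 9, 1, 13), (2, 4, 8, 0))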